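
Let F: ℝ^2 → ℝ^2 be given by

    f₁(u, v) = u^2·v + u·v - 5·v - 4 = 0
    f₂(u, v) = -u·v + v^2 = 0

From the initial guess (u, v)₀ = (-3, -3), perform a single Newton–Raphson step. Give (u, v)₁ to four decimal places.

(-2.5625, -2.5625)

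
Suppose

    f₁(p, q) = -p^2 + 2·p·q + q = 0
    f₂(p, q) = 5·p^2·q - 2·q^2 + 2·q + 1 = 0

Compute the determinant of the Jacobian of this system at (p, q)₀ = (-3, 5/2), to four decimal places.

32.0000

J = [[-2·p + 2·q, 2·p + 1], [10·p·q, 5·p^2 - 4·q + 2]].
At the point, J = [[11.0000, -5.0000], [-75.0000, 37.0000]].
det J = 32.0000.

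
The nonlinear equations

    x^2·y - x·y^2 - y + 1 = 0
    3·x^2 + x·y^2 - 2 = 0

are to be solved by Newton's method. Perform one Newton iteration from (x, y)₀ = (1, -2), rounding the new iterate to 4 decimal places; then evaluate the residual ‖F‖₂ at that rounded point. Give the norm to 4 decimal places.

At (1, -2): F = (-3.0000, 5.0000).
Jacobian J = [[2·x·y - y^2, x^2 - 2·x·y - 1], [6·x + y^2, 2·x·y]].
At the point, J = [[-8.0000, 4.0000], [10.0000, -4.0000]] (det J = -8.0000).
Solving J·Δ = −F gives Δ = (-1.0000, -1.2500).
Then the next iterate is (x, y)₁ = (0.0000, -3.2500).
Re-evaluating at (0.0000, -3.2500): F = (4.2500, -2.0000), so ‖F‖₂ = 4.6971.

4.6971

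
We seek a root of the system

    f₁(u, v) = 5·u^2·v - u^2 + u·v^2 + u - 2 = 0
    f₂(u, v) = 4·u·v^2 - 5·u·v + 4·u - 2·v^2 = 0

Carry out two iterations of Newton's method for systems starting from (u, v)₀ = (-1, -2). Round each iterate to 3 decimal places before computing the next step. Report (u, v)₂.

(-0.188, -0.682)

At (-1, -2): F = (-18.000, -38.000).
Jacobian J = [[10·u·v - 2·u + v^2 + 1, 5·u^2 + 2·u·v], [4·v^2 - 5·v + 4, 8·u·v - 5·u - 4·v]].
At the point, J = [[27.000, 9.000], [30.000, 29.000]] (det J = 513.000).
Solving J·Δ = −F gives Δ = (0.351, 0.947).
Then the next iterate is (u, v)₁ = (-0.649, -1.053).
Round to (-0.649, -1.053) and repeat: F = (-6.00744, -11.10907), J = [[10.24078, 3.47280], [13.70024, 12.92418]].
Δ = (0.461, 0.371), so (u, v)₂ = (-0.188, -0.682).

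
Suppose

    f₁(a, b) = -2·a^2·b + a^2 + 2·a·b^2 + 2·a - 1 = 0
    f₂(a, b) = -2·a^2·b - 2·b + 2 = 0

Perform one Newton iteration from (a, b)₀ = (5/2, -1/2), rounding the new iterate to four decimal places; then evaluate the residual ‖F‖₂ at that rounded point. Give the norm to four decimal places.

6.2158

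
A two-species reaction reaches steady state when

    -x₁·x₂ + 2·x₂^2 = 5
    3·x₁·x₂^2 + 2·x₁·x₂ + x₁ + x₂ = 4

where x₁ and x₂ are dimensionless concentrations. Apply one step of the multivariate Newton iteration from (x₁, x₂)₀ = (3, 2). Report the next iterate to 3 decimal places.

(0.813, 1.725)

At (3, 2): F = (-3.000, 49.000).
Jacobian J = [[-x₂, -x₁ + 4·x₂], [3·x₂^2 + 2·x₂ + 1, 6·x₁·x₂ + 2·x₁ + 1]].
At the point, J = [[-2.000, 5.000], [17.000, 43.000]] (det J = -171.000).
Solving J·Δ = −F gives Δ = (-2.187, -0.275).
Then the next iterate is (x₁, x₂)₁ = (0.813, 1.725).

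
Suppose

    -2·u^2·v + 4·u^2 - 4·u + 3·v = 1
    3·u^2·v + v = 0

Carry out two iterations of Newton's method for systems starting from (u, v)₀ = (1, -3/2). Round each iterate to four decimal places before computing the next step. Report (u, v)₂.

At (1, -3/2): F = (-2.5000, -6.0000).
Jacobian J = [[-4·u·v + 8·u - 4, -2·u^2 + 3], [6·u·v, 3·u^2 + 1]].
At the point, J = [[10.0000, 1.0000], [-9.0000, 4.0000]] (det J = 49.0000).
Solving J·Δ = −F gives Δ = (0.0816, 1.6837).
Then the next iterate is (u, v)₁ = (1.0816, 0.1837).
Round to (1.0816, 0.1837) and repeat: F = (-0.525672, 0.828409), J = [[3.858040, 0.660283], [1.192140, 4.509576]].
Δ = (0.1756, -0.2301), so (u, v)₂ = (1.2572, -0.0464).

(1.2572, -0.0464)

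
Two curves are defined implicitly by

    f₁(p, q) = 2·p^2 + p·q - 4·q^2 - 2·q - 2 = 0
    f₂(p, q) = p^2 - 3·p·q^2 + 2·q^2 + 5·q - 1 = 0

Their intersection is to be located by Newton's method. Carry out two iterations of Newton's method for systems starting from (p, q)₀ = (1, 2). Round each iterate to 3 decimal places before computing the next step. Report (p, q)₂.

(4.587, 3.133)

At (1, 2): F = (-18.000, 6.000).
Jacobian J = [[4·p + q, p - 8·q - 2], [2·p - 3·q^2, -6·p·q + 4·q + 5]].
At the point, J = [[6.000, -17.000], [-10.000, 1.000]] (det J = -164.000).
Solving J·Δ = −F gives Δ = (0.512, -0.878).
Then the next iterate is (p, q)₁ = (1.512, 1.122).
Round to (1.512, 1.122) and repeat: F = (-3.01078, 3.70361), J = [[7.170, -9.464], [-0.75265, -0.69078]].
Δ = (3.075, 2.011), so (p, q)₂ = (4.587, 3.133).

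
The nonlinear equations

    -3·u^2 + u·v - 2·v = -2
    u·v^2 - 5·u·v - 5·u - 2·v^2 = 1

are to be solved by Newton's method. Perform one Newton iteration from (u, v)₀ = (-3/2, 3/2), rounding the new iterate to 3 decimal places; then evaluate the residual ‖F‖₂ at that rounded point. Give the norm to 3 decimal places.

2.740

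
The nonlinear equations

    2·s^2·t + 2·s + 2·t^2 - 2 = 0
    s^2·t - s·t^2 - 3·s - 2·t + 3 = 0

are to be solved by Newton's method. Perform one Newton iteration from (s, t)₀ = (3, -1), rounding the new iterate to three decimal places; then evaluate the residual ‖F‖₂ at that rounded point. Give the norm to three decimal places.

114.210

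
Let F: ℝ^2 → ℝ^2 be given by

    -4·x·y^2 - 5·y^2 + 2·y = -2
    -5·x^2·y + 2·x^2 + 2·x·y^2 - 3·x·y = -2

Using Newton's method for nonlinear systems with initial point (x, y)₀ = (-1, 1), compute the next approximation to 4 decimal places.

At (-1, 1): F = (3.0000, 0.0000).
Jacobian J = [[-4·y^2, -8·x·y - 10·y + 2], [-10·x·y + 4·x + 2·y^2 - 3·y, -5·x^2 + 4·x·y - 3·x]].
At the point, J = [[-4.0000, 0.0000], [5.0000, -6.0000]] (det J = 24.0000).
Solving J·Δ = −F gives Δ = (0.7500, 0.6250).
Then the next iterate is (x, y)₁ = (-0.2500, 1.6250).

(-0.2500, 1.6250)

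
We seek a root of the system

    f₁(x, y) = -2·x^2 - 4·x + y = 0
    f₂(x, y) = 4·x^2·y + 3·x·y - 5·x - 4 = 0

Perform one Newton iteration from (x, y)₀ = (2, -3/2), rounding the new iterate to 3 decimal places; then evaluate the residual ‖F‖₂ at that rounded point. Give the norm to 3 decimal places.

11.858

At (2, -3/2): F = (-17.500, -47.000).
Jacobian J = [[-4·x - 4, 1], [8·x·y + 3·y - 5, 4·x^2 + 3·x]].
At the point, J = [[-12.000, 1.000], [-33.500, 22.000]] (det J = -230.500).
Solving J·Δ = −F gives Δ = (-1.466, -0.097).
Then the next iterate is (x, y)₁ = (0.534, -1.597).
Re-evaluating at (0.534, -1.597): F = (-4.30331, -11.04997), so ‖F‖₂ = 11.858.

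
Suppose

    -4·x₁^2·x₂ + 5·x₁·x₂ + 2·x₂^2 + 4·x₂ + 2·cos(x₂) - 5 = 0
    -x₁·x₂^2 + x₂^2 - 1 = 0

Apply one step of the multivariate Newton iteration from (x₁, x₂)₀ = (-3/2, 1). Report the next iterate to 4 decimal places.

At (-3/2, 1): F = (-14.419395, 1.5000).
Jacobian J = [[-8·x₁·x₂ + 5·x₂, -4·x₁^2 + 5·x₁ + 4·x₂ - 2·sin(x₂) + 4], [-x₂^2, -2·x₁·x₂ + 2·x₂]].
At the point, J = [[17.0000, -10.182942], [-1.0000, 5.0000]] (det J = 74.817058).
Solving J·Δ = −F gives Δ = (0.7595, -0.1481).
Then the next iterate is (x₁, x₂)₁ = (-0.7405, 0.8519).

(-0.7405, 0.8519)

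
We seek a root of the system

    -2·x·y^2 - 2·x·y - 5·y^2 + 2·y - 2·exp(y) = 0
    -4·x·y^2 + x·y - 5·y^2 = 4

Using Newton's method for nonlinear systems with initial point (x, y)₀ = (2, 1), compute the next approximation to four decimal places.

At (2, 1): F = (-16.436564, -15.0000).
Jacobian J = [[-2·y^2 - 2·y, -4·x·y - 2·x - 10·y - 2·exp(y) + 2], [-4·y^2 + y, -8·x·y + x - 10·y]].
At the point, J = [[-4.0000, -25.436564], [-3.0000, -24.0000]] (det J = 19.690309).
Solving J·Δ = −F gives Δ = (-0.6566, -0.5429).
Then the next iterate is (x, y)₁ = (1.3434, 0.4571).

(1.3434, 0.4571)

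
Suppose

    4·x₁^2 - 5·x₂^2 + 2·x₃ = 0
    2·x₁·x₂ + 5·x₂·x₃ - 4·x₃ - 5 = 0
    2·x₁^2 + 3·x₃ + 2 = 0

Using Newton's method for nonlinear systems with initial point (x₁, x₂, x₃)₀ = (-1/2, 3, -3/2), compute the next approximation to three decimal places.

(-0.200, 1.451, -0.633)

At (-1/2, 3, -3/2): F = (-47.000, -24.500, -2.000).
Jacobian J = [[8·x₁, -10·x₂, 2], [2·x₂, 2·x₁ + 5·x₃, 5·x₂ - 4], [4·x₁, 0, 3]].
At the point, J = [[-4.000, -30.000, 2.000], [6.000, -8.500, 11.000], [-2.000, 0.000, 3.000]] (det J = 1268.000).
Solving J·Δ = −F gives Δ = (0.300, -1.549, 0.867).
Then the next iterate is (x₁, x₂, x₃)₁ = (-0.200, 1.451, -0.633).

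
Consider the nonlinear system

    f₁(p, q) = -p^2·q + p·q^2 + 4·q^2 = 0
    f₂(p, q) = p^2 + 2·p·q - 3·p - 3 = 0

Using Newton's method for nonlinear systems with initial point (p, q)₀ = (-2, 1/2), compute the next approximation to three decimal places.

At (-2, 1/2): F = (-1.500, 5.000).
Jacobian J = [[-2·p·q + q^2, -p^2 + 2·p·q + 8·q], [2·p + 2·q - 3, 2·p]].
At the point, J = [[2.250, -2.000], [-6.000, -4.000]] (det J = -21.000).
Solving J·Δ = −F gives Δ = (0.762, 0.107).
Then the next iterate is (p, q)₁ = (-1.238, 0.607).

(-1.238, 0.607)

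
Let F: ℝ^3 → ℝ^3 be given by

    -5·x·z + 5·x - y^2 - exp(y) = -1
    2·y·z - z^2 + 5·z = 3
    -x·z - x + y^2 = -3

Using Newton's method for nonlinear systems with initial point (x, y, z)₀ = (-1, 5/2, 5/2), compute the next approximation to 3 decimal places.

At (-1, 5/2, 5/2): F = (-9.93249, 15.750, 12.750).
Jacobian J = [[-5·z + 5, -2·y - exp(y), -5·x], [0, 2·z, 2·y - 2·z + 5], [-z - 1, 2·y, -x]].
At the point, J = [[-7.500, -17.18249, 5.000], [0.000, 5.000, 5.000], [-3.500, 5.000, 1.000]] (det J = 538.19364).
Solving J·Δ = −F gives Δ = (1.024, -1.504, -1.646).
Then the next iterate is (x, y, z)₁ = (0.024, 0.996, 0.854).

(0.024, 0.996, 0.854)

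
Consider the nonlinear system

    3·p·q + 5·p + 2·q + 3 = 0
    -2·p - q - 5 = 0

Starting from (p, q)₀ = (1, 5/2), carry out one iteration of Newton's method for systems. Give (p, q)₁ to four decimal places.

(11.8000, -28.6000)

At (1, 5/2): F = (20.5000, -9.5000).
Jacobian J = [[3·q + 5, 3·p + 2], [-2, -1]].
At the point, J = [[12.5000, 5.0000], [-2.0000, -1.0000]] (det J = -2.5000).
Solving J·Δ = −F gives Δ = (10.8000, -31.1000).
Then the next iterate is (p, q)₁ = (11.8000, -28.6000).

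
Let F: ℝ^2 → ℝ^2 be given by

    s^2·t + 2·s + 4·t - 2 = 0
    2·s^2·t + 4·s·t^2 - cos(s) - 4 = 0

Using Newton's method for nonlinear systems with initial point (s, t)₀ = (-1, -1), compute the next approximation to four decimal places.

(7.8651, -6.2921)

At (-1, -1): F = (-9.0000, -10.540302).
Jacobian J = [[2·s·t + 2, s^2 + 4], [4·s·t + 4·t^2 + sin(s), 2·s^2 + 8·s·t]].
At the point, J = [[4.0000, 5.0000], [7.158529, 10.0000]] (det J = 4.207355).
Solving J·Δ = −F gives Δ = (8.8651, -5.2921).
Then the next iterate is (s, t)₁ = (7.8651, -6.2921).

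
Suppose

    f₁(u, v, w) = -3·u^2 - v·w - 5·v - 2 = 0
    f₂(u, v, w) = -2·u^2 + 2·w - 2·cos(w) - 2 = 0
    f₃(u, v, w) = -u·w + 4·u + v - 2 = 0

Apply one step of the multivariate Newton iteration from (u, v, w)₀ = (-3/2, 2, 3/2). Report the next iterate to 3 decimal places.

(1.370, 3.673, -1.899)

At (-3/2, 2, 3/2): F = (-21.750, -3.64147, -3.750).
Jacobian J = [[-6·u, -w - 5, -v], [-4·u, 0, 2·sin(w) + 2], [-w + 4, 1, -u]].
At the point, J = [[9.000, -6.500, -2.000], [6.000, 0.000, 3.99499], [2.500, 1.000, 1.500]] (det J = -54.37350).
Solving J·Δ = −F gives Δ = (2.870, 1.673, -3.399).
Then the next iterate is (u, v, w)₁ = (1.370, 3.673, -1.899).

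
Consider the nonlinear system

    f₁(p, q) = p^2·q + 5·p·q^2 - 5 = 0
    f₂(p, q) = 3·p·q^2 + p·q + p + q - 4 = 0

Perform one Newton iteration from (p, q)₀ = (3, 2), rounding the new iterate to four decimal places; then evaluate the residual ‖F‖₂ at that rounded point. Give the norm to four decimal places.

At (3, 2): F = (73.0000, 43.0000).
Jacobian J = [[2·p·q + 5·q^2, p^2 + 10·p·q], [3·q^2 + q + 1, 6·p·q + p + 1]].
At the point, J = [[32.0000, 69.0000], [15.0000, 40.0000]] (det J = 245.0000).
Solving J·Δ = −F gives Δ = (0.1918, -1.1469).
Then the next iterate is (p, q)₁ = (3.1918, 0.8531).
Re-evaluating at (3.1918, 0.8531): F = (15.305665, 9.736605), so ‖F‖₂ = 18.1401.

18.1401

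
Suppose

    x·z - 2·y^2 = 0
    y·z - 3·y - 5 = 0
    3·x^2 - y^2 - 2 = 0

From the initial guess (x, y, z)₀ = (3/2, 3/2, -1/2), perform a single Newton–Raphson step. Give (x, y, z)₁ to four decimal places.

At (3/2, 3/2, -1/2): F = (-5.2500, -10.2500, 2.5000).
Jacobian J = [[z, -4·y, x], [0, z - 3, y], [6·x, -2·y, 0]].
At the point, J = [[-0.5000, -6.0000, 1.5000], [0.0000, -3.5000, 1.5000], [9.0000, -3.0000, 0.0000]] (det J = -36.0000).
Solving J·Δ = −F gives Δ = (0.3646, 1.9271, 11.3299).
Then the next iterate is (x, y, z)₁ = (1.8646, 3.4271, 10.8299).

(1.8646, 3.4271, 10.8299)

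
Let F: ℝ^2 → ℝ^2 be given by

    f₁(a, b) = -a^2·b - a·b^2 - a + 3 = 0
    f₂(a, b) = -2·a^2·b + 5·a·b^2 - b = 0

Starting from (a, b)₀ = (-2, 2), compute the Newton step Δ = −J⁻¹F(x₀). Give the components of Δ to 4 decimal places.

(-0.0447, -1.2165)

At (-2, 2): F = (5.0000, -58.0000).
Jacobian J = [[-2·a·b - b^2 - 1, -a^2 - 2·a·b], [-4·a·b + 5·b^2, -2·a^2 + 10·a·b - 1]].
At the point, J = [[3.0000, 4.0000], [36.0000, -49.0000]] (det J = -291.0000).
Solving J·Δ = −F gives Δ = (-0.0447, -1.2165).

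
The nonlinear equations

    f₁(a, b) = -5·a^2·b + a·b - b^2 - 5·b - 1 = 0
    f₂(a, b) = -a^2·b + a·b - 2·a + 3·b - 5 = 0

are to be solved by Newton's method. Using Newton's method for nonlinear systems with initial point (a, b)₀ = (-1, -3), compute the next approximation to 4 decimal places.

(-1.0795, 2.1250)

At (-1, -3): F = (23.0000, -6.0000).
Jacobian J = [[-10·a·b + b, -5·a^2 + a - 2·b - 5], [-2·a·b + b - 2, -a^2 + a + 3]].
At the point, J = [[-33.0000, -5.0000], [-11.0000, 1.0000]] (det J = -88.0000).
Solving J·Δ = −F gives Δ = (-0.0795, 5.1250).
Then the next iterate is (a, b)₁ = (-1.0795, 2.1250).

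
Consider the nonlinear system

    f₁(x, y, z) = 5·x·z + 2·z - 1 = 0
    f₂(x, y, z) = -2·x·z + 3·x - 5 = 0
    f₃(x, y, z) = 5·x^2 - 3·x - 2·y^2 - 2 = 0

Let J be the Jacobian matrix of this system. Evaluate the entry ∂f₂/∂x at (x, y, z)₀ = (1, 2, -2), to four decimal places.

∂f₂/∂x = -2·z + 3.
At (1, 2, -2) this is 7.0000.

7.0000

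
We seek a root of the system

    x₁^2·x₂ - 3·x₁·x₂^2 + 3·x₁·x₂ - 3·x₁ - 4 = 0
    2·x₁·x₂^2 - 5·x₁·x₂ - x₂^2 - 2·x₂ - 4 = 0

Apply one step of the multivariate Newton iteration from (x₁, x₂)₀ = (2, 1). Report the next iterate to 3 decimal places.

(2.833, -1.583)

At (2, 1): F = (-6.000, -13.000).
Jacobian J = [[2·x₁·x₂ - 3·x₂^2 + 3·x₂ - 3, x₁^2 - 6·x₁·x₂ + 3·x₁], [2·x₂^2 - 5·x₂, 4·x₁·x₂ - 5·x₁ - 2·x₂ - 2]].
At the point, J = [[1.000, -2.000], [-3.000, -6.000]] (det J = -12.000).
Solving J·Δ = −F gives Δ = (0.833, -2.583).
Then the next iterate is (x₁, x₂)₁ = (2.833, -1.583).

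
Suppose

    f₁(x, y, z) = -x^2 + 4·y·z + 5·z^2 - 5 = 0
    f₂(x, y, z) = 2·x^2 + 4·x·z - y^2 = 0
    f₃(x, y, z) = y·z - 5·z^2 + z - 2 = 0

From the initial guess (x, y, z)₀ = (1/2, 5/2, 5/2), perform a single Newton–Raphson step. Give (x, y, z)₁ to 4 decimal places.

At (1/2, 5/2, 5/2): F = (51.0000, -0.7500, -24.5000).
Jacobian J = [[-2·x, 4·z, 4·y + 10·z], [4·x + 4·z, -2·y, 4·x], [0, z, y - 10·z + 1]].
At the point, J = [[-1.0000, 10.0000, 35.0000], [12.0000, -5.0000, 2.0000], [0.0000, 2.5000, -21.5000]] (det J = 3527.5000).
Solving J·Δ = −F gives Δ = (-0.0633, -0.7946, -1.2319).
Then the next iterate is (x, y, z)₁ = (0.4367, 1.7054, 1.2681).

(0.4367, 1.7054, 1.2681)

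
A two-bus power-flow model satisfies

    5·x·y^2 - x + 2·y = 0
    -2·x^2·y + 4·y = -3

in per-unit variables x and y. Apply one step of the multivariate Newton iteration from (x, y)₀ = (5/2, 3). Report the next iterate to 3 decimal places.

At (5/2, 3): F = (116.000, -22.500).
Jacobian J = [[5·y^2 - 1, 10·x·y + 2], [-4·x·y, -2·x^2 + 4]].
At the point, J = [[44.000, 77.000], [-30.000, -8.500]] (det J = 1936.000).
Solving J·Δ = −F gives Δ = (-0.386, -1.286).
Then the next iterate is (x, y)₁ = (2.114, 1.714).

(2.114, 1.714)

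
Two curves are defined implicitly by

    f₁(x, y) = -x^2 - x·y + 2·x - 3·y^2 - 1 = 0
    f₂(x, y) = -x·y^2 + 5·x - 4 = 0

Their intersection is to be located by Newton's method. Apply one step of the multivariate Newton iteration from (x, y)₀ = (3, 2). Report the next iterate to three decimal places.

At (3, 2): F = (-22.000, -1.000).
Jacobian J = [[-2·x - y + 2, -x - 6·y], [-y^2 + 5, -2·x·y]].
At the point, J = [[-6.000, -15.000], [1.000, -12.000]] (det J = 87.000).
Solving J·Δ = −F gives Δ = (-2.862, -0.322).
Then the next iterate is (x, y)₁ = (0.138, 1.678).

(0.138, 1.678)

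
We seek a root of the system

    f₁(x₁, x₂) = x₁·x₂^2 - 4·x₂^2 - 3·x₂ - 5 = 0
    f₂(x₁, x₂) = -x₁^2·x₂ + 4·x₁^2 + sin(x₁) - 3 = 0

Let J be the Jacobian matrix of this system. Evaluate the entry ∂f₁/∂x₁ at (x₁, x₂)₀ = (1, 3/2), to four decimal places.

2.2500

∂f₁/∂x₁ = x₂^2.
At (1, 3/2) this is 2.2500.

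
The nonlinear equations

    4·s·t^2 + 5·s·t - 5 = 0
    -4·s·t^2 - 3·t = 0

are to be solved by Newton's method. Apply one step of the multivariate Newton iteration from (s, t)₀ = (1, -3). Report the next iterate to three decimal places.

(0.272, -2.963)

At (1, -3): F = (16.000, -27.000).
Jacobian J = [[4·t^2 + 5·t, 8·s·t + 5·s], [-4·t^2, -8·s·t - 3]].
At the point, J = [[21.000, -19.000], [-36.000, 21.000]] (det J = -243.000).
Solving J·Δ = −F gives Δ = (-0.728, 0.037).
Then the next iterate is (s, t)₁ = (0.272, -2.963).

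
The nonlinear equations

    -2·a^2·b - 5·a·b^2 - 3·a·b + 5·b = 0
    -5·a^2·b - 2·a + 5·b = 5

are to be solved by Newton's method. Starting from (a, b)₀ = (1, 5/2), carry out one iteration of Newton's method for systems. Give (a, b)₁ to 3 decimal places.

(0.741, 1.756)

At (1, 5/2): F = (-31.250, -7.000).
Jacobian J = [[-4·a·b - 5·b^2 - 3·b, -2·a^2 - 10·a·b - 3·a + 5], [-10·a·b - 2, -5·a^2 + 5]].
At the point, J = [[-48.750, -25.000], [-27.000, 0.000]] (det J = -675.000).
Solving J·Δ = −F gives Δ = (-0.259, -0.744).
Then the next iterate is (a, b)₁ = (0.741, 1.756).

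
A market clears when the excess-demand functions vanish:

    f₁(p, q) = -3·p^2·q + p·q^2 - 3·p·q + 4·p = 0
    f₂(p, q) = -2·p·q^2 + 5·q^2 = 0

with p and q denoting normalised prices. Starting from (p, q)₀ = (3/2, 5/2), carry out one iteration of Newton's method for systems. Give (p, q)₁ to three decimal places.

(1.170, 0.838)

At (3/2, 5/2): F = (-12.750, 12.500).
Jacobian J = [[-6·p·q + q^2 - 3·q + 4, -3·p^2 + 2·p·q - 3·p], [-2·q^2, -4·p·q + 10·q]].
At the point, J = [[-19.750, -3.750], [-12.500, 10.000]] (det J = -244.375).
Solving J·Δ = −F gives Δ = (-0.330, -1.662).
Then the next iterate is (p, q)₁ = (1.170, 0.838).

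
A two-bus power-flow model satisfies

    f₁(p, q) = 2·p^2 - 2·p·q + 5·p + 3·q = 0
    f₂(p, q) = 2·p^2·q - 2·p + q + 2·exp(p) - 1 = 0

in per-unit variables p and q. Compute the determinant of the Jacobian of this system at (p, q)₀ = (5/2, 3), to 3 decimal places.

226.230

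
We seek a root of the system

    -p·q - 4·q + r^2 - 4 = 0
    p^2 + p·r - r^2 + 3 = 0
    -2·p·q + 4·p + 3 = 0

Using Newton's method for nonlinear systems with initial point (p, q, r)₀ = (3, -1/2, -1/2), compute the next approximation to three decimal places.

(-1.721, -1.434, 3.429)

At (3, -1/2, -1/2): F = (-0.250, 10.250, 18.000).
Jacobian J = [[-q, -p - 4, 2·r], [2·p + r, 0, p - 2·r], [-2·q + 4, -2·p, 0]].
At the point, J = [[0.500, -7.000, -1.000], [5.500, 0.000, 4.000], [5.000, -6.000, 0.000]] (det J = -95.000).
Solving J·Δ = −F gives Δ = (-4.721, -0.934, 3.929).
Then the next iterate is (p, q, r)₁ = (-1.721, -1.434, 3.429).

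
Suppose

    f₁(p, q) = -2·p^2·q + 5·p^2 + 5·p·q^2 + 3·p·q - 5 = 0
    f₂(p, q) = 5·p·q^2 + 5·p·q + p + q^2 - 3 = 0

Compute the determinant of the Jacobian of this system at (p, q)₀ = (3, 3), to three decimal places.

J = [[-4·p·q + 10·p + 5·q^2 + 3·q, -2·p^2 + 10·p·q + 3·p], [5·q^2 + 5·q + 1, 10·p·q + 5·p + 2·q]].
At the point, J = [[48.000, 81.000], [61.000, 111.000]].
det J = 387.000.

387.000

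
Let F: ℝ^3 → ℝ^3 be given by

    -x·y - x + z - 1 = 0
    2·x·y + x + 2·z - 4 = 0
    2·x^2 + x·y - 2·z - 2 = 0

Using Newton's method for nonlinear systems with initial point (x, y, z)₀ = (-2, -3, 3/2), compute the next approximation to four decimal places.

At (-2, -3, 3/2): F = (-3.5000, 9.0000, 9.0000).
Jacobian J = [[-y - 1, -x, 1], [2·y + 1, 2·x, 2], [4·x + y, x, -2]].
At the point, J = [[2.0000, 2.0000, 1.0000], [-5.0000, -4.0000, 2.0000], [-11.0000, -2.0000, -2.0000]] (det J = -74.0000).
Solving J·Δ = −F gives Δ = (0.6486, 1.2703, -0.3378).
Then the next iterate is (x, y, z)₁ = (-1.3514, -1.7297, 1.1622).

(-1.3514, -1.7297, 1.1622)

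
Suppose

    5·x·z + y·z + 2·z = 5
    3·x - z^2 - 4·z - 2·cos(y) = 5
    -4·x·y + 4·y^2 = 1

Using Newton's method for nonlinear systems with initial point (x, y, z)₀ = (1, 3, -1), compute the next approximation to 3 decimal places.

(1.056, 1.884, 0.416)

At (1, 3, -1): F = (-15.000, 2.97998, 23.000).
Jacobian J = [[5·z, z, 5·x + y + 2], [3, 2·sin(y), -2·z - 4], [-4·y, -4·x + 8·y, 0]].
At the point, J = [[-5.000, -1.000, 10.000], [3.000, 0.28224, -2.000], [-12.000, 20.000, 0.000]] (det J = 409.86880).
Solving J·Δ = −F gives Δ = (0.056, -1.116, 1.416).
Then the next iterate is (x, y, z)₁ = (1.056, 1.884, 0.416).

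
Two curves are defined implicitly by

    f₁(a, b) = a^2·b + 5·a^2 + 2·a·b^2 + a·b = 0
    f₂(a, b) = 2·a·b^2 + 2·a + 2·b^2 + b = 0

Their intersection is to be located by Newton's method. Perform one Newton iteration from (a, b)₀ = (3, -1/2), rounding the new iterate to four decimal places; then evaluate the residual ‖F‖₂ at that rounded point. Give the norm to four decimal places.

10.0356

At (3, -1/2): F = (40.5000, 7.5000).
Jacobian J = [[2·a·b + 10·a + 2·b^2 + b, a^2 + 4·a·b + a], [2·b^2 + 2, 4·a·b + 4·b + 1]].
At the point, J = [[27.0000, 6.0000], [2.5000, -7.0000]] (det J = -204.0000).
Solving J·Δ = −F gives Δ = (-1.6103, 0.4963).
Then the next iterate is (a, b)₁ = (1.3897, -0.0037).
Re-evaluating at (1.3897, -0.0037): F = (9.644081, 2.775765), so ‖F‖₂ = 10.0356.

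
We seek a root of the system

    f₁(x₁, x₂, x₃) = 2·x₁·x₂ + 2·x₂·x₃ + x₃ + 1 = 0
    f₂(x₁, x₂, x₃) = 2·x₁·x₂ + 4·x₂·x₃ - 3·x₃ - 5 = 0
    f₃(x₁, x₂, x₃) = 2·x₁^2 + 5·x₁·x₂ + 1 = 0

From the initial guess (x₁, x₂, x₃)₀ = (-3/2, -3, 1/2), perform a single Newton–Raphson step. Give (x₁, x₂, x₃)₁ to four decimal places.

(-5.1667, 11.0000, 0.8000)

At (-3/2, -3, 1/2): F = (7.5000, -3.5000, 28.0000).
Jacobian J = [[2·x₂, 2·x₁ + 2·x₃, 2·x₂ + 1], [2·x₂, 2·x₁ + 4·x₃, 4·x₂ - 3], [4·x₁ + 5·x₂, 5·x₁, 0]].
At the point, J = [[-6.0000, -2.0000, -5.0000], [-6.0000, -1.0000, -15.0000], [-21.0000, -7.5000, 0.0000]] (det J = -75.0000).
Solving J·Δ = −F gives Δ = (-3.6667, 14.0000, 0.3000).
Then the next iterate is (x₁, x₂, x₃)₁ = (-5.1667, 11.0000, 0.8000).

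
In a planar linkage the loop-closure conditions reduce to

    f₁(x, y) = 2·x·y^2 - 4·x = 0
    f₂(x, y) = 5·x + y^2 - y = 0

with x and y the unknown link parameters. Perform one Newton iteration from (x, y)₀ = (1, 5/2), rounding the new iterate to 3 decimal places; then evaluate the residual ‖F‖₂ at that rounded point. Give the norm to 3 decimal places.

At (1, 5/2): F = (8.500, 8.750).
Jacobian J = [[2·y^2 - 4, 4·x·y], [5, 2·y - 1]].
At the point, J = [[8.500, 10.000], [5.000, 4.000]] (det J = -16.000).
Solving J·Δ = −F gives Δ = (-3.344, 1.992).
Then the next iterate is (x, y)₁ = (-2.344, 4.492).
Re-evaluating at (-2.344, 4.492): F = (-85.21876, 3.96606), so ‖F‖₂ = 85.311.

85.311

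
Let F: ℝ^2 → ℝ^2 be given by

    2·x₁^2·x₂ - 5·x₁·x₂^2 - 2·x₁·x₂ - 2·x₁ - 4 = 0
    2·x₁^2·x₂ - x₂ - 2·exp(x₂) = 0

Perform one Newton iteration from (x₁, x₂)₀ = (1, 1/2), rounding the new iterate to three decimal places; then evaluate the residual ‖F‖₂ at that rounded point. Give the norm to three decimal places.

At (1, 1/2): F = (-7.250, -2.79744).
Jacobian J = [[4·x₁·x₂ - 5·x₂^2 - 2·x₂ - 2, 2·x₁^2 - 10·x₁·x₂ - 2·x₁], [4·x₁·x₂, 2·x₁^2 - 2·exp(x₂) - 1]].
At the point, J = [[-2.250, -5.000], [2.000, -2.29744]] (det J = 15.16925).
Solving J·Δ = −F gives Δ = (-0.176, -1.371).
Then the next iterate is (x₁, x₂)₁ = (0.824, -0.871).
Re-evaluating at (0.824, -0.871): F = (-8.52097, -1.14884), so ‖F‖₂ = 8.598.

8.598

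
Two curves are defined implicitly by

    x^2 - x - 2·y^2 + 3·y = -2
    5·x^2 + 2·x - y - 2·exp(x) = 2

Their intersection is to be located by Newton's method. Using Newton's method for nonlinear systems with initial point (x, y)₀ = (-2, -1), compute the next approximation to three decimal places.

(-1.202, -0.858)

At (-2, -1): F = (3.000, 14.72933).
Jacobian J = [[2·x - 1, -4·y + 3], [10·x - 2·exp(x) + 2, -1]].
At the point, J = [[-5.000, 7.000], [-18.27067, -1.000]] (det J = 132.89469).
Solving J·Δ = −F gives Δ = (0.798, 0.142).
Then the next iterate is (x, y)₁ = (-1.202, -0.858).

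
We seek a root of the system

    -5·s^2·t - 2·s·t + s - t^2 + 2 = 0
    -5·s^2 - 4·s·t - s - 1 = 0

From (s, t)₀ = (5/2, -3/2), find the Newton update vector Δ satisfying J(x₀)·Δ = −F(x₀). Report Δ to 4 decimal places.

(-1.1323, 0.2897)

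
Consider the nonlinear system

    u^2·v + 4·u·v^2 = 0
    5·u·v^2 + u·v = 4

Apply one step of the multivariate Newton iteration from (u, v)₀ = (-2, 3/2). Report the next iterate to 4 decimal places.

(-0.7044, 1.0943)

At (-2, 3/2): F = (-12.0000, -29.5000).
Jacobian J = [[2·u·v + 4·v^2, u^2 + 8·u·v], [5·v^2 + v, 10·u·v + u]].
At the point, J = [[3.0000, -20.0000], [12.7500, -32.0000]] (det J = 159.0000).
Solving J·Δ = −F gives Δ = (1.2956, -0.4057).
Then the next iterate is (u, v)₁ = (-0.7044, 1.0943).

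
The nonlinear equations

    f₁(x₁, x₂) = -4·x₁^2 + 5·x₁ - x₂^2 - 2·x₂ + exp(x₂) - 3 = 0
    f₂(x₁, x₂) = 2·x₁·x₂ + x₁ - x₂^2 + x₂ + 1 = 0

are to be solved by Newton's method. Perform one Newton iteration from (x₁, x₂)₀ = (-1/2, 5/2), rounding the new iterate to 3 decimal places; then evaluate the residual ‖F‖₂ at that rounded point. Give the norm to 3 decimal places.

At (-1/2, 5/2): F = (-5.56751, -5.750).
Jacobian J = [[-8·x₁ + 5, -2·x₂ + exp(x₂) - 2], [2·x₂ + 1, 2·x₁ - 2·x₂ + 1]].
At the point, J = [[9.000, 5.18249], [6.000, -5.000]] (det J = -76.09496).
Solving J·Δ = −F gives Δ = (0.757, -0.241).
Then the next iterate is (x₁, x₂)₁ = (0.257, 2.259).
Re-evaluating at (0.257, 2.259): F = (-2.02677, -0.42595), so ‖F‖₂ = 2.071.

2.071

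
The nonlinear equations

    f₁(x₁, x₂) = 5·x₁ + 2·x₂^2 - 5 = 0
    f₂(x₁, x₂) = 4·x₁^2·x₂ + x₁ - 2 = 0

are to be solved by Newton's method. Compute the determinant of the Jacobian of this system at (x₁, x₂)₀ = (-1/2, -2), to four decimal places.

77.0000

J = [[5, 4·x₂], [8·x₁·x₂ + 1, 4·x₁^2]].
At the point, J = [[5.0000, -8.0000], [9.0000, 1.0000]].
det J = 77.0000.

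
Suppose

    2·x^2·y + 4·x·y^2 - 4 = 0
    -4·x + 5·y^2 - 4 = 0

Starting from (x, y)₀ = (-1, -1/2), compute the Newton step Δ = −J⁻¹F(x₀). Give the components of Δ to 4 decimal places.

(-2.5000, 2.2500)

At (-1, -1/2): F = (-6.0000, 1.2500).
Jacobian J = [[4·x·y + 4·y^2, 2·x^2 + 8·x·y], [-4, 10·y]].
At the point, J = [[3.0000, 6.0000], [-4.0000, -5.0000]] (det J = 9.0000).
Solving J·Δ = −F gives Δ = (-2.5000, 2.2500).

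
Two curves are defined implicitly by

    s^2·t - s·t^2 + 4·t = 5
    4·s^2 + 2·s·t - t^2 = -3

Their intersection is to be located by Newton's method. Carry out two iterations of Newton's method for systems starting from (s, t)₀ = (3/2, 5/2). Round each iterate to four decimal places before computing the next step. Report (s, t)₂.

(1.7012, 5.9377)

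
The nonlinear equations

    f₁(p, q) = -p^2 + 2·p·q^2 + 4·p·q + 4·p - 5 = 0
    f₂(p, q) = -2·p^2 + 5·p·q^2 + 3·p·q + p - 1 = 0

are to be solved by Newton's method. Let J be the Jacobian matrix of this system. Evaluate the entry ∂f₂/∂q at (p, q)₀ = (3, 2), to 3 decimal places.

69.000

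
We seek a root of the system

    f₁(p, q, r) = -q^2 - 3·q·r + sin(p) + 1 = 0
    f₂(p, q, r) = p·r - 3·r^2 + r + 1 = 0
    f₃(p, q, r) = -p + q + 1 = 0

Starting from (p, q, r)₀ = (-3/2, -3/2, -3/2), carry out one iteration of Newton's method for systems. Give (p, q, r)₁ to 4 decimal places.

At (-3/2, -3/2, -3/2): F = (-8.997495, -5.0000, 1.0000).
Jacobian J = [[cos(p), -2·q - 3·r, -3·q], [r, 0, p - 6·r + 1], [-1, 1, 0]].
At the point, J = [[0.070737, 7.5000, 4.5000], [-1.5000, 0.0000, 8.5000], [-1.0000, 1.0000, 0.0000]] (det J = -71.101266).
Solving J·Δ = −F gives Δ = (1.6558, 0.6558, 0.8804).
Then the next iterate is (p, q, r)₁ = (0.1558, -0.8442, -0.6196).

(0.1558, -0.8442, -0.6196)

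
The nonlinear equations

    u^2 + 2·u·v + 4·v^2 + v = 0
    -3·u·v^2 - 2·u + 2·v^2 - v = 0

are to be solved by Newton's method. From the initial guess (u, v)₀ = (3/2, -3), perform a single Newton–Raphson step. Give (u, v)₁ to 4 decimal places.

At (3/2, -3): F = (26.2500, -22.5000).
Jacobian J = [[2·u + 2·v, 2·u + 8·v + 1], [-3·v^2 - 2, -6·u·v + 4·v - 1]].
At the point, J = [[-3.0000, -20.0000], [-29.0000, 14.0000]] (det J = -622.0000).
Solving J·Δ = −F gives Δ = (-0.1326, 1.3324).
Then the next iterate is (u, v)₁ = (1.3674, -1.6676).

(1.3674, -1.6676)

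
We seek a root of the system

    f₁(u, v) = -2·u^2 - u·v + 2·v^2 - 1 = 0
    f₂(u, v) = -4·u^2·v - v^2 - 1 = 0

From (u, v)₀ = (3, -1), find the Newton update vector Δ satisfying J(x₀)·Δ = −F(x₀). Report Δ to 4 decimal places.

At (3, -1): F = (-14.0000, 34.0000).
Jacobian J = [[-4·u - v, -u + 4·v], [-8·u·v, -4·u^2 - 2·v]].
At the point, J = [[-11.0000, -7.0000], [24.0000, -34.0000]] (det J = 542.0000).
Solving J·Δ = −F gives Δ = (-1.3173, 0.0701).

(-1.3173, 0.0701)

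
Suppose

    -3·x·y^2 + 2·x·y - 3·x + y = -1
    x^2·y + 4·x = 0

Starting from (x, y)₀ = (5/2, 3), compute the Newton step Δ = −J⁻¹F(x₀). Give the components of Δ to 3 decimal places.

(-1.305, -0.633)

At (5/2, 3): F = (-56.000, 28.750).
Jacobian J = [[-3·y^2 + 2·y - 3, -6·x·y + 2·x + 1], [2·x·y + 4, x^2]].
At the point, J = [[-24.000, -39.000], [19.000, 6.250]] (det J = 591.000).
Solving J·Δ = −F gives Δ = (-1.305, -0.633).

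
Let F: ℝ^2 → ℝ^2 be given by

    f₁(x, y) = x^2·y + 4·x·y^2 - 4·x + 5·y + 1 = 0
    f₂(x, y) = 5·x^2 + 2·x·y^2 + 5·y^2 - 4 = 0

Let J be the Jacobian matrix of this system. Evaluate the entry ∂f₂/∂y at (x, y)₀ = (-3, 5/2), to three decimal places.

-5.000

∂f₂/∂y = 4·x·y + 10·y.
At (-3, 5/2) this is -5.000.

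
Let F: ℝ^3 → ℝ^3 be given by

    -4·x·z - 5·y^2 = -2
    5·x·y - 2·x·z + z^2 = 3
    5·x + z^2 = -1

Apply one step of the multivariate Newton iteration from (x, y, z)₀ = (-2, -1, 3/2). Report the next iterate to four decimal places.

At (-2, -1, 3/2): F = (9.0000, 15.2500, -6.7500).
Jacobian J = [[-4·z, -10·y, -4·x], [5·y - 2·z, 5·x, -2·x + 2·z], [5, 0, 2·z]].
At the point, J = [[-6.0000, 10.0000, 8.0000], [-8.0000, -10.0000, 7.0000], [5.0000, 0.0000, 3.0000]] (det J = 1170.0000).
Solving J·Δ = −F gives Δ = (1.4872, 0.1752, -0.2286).
Then the next iterate is (x, y, z)₁ = (-0.5128, -0.8248, 1.2714).

(-0.5128, -0.8248, 1.2714)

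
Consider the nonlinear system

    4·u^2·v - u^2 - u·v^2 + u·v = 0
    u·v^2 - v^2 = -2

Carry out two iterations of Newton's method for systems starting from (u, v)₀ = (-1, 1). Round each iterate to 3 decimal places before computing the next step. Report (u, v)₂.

At (-1, 1): F = (3.000, 0.000).
Jacobian J = [[8·u·v - 2·u - v^2 + v, 4·u^2 - 2·u·v + u], [v^2, 2·u·v - 2·v]].
At the point, J = [[-6.000, 5.000], [1.000, -4.000]] (det J = 19.000).
Solving J·Δ = −F gives Δ = (0.632, 0.158).
Then the next iterate is (u, v)₁ = (-0.368, 1.158).
Round to (-0.368, 1.158) and repeat: F = (0.55919, 0.16556), J = [[-2.85612, 1.02598], [1.34096, -3.16829]].
Δ = (0.253, 0.159), so (u, v)₂ = (-0.115, 1.317).

(-0.115, 1.317)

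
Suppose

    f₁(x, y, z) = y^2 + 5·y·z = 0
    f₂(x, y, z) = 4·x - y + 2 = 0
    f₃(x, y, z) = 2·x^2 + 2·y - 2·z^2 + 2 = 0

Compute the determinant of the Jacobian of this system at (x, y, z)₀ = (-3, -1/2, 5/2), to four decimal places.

470.0000

J = [[0, 2·y + 5·z, 5·y], [4, -1, 0], [4·x, 2, -4·z]].
At the point, J = [[0.0000, 11.5000, -2.5000], [4.0000, -1.0000, 0.0000], [-12.0000, 2.0000, -10.0000]].
det J = 470.0000.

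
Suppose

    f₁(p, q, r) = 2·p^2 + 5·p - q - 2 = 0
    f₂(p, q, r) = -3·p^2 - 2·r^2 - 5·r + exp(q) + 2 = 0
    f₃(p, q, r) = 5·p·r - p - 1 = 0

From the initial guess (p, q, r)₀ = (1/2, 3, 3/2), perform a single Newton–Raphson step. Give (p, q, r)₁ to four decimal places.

(0.6260, 1.8818, 0.2725)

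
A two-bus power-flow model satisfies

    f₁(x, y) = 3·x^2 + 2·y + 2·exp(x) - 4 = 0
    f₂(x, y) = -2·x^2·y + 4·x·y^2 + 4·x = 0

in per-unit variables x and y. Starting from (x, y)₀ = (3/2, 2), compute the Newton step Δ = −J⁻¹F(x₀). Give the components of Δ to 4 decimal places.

(-0.7910, -0.7524)

At (3/2, 2): F = (15.713378, 21.0000).
Jacobian J = [[6·x + 2·exp(x), 2], [-4·x·y + 4·y^2 + 4, -2·x^2 + 8·x·y]].
At the point, J = [[17.963378, 2.0000], [8.0000, 19.5000]] (det J = 334.285874).
Solving J·Δ = −F gives Δ = (-0.7910, -0.7524).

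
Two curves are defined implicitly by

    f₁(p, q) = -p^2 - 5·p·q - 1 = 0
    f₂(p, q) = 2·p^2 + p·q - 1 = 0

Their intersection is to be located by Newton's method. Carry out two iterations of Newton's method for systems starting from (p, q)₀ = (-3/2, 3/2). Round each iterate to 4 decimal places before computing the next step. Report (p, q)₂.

(-0.8290, 0.4534)

At (-3/2, 3/2): F = (8.0000, 1.2500).
Jacobian J = [[-2·p - 5·q, -5·p], [4·p + q, p]].
At the point, J = [[-4.5000, 7.5000], [-4.5000, -1.5000]] (det J = 40.5000).
Solving J·Δ = −F gives Δ = (0.5278, -0.7500).
Then the next iterate is (p, q)₁ = (-0.9722, 0.7500).
Round to (-0.9722, 0.7500) and repeat: F = (1.700577, 0.161196), J = [[-1.8056, 4.8610], [-3.1388, -0.9722]].
Δ = (0.1432, -0.2966), so (p, q)₂ = (-0.8290, 0.4534).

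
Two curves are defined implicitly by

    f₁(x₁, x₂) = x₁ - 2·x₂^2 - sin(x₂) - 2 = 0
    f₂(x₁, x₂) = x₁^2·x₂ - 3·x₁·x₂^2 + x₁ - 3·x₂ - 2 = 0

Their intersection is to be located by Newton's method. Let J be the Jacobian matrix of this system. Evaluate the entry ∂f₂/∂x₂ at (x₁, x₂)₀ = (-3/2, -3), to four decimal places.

-27.7500

∂f₂/∂x₂ = x₁^2 - 6·x₁·x₂ - 3.
At (-3/2, -3) this is -27.7500.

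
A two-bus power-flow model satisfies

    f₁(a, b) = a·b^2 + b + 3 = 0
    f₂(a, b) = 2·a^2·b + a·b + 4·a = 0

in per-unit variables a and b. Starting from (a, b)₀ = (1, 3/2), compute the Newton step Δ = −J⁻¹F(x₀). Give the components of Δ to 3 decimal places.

(-0.350, -1.490)

At (1, 3/2): F = (6.750, 8.500).
Jacobian J = [[b^2, 2·a·b + 1], [4·a·b + b + 4, 2·a^2 + a]].
At the point, J = [[2.250, 4.000], [11.500, 3.000]] (det J = -39.250).
Solving J·Δ = −F gives Δ = (-0.350, -1.490).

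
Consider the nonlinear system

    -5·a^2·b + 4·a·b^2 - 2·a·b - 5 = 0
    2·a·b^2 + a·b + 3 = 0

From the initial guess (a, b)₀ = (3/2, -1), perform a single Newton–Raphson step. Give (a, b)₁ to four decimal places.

At (3/2, -1): F = (15.2500, 4.5000).
Jacobian J = [[-10·a·b + 4·b^2 - 2·b, -5·a^2 + 8·a·b - 2·a], [2·b^2 + b, 4·a·b + a]].
At the point, J = [[21.0000, -26.2500], [1.0000, -4.5000]] (det J = -68.2500).
Solving J·Δ = −F gives Δ = (0.7253, 1.1612).
Then the next iterate is (a, b)₁ = (2.2253, 0.1612).

(2.2253, 0.1612)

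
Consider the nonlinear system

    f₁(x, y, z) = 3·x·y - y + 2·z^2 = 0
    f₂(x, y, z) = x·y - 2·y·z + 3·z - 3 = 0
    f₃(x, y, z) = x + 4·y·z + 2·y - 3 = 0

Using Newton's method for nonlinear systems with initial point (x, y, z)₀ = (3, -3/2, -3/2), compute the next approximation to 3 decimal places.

(22.800, 8.700, -4.000)

At (3, -3/2, -3/2): F = (-7.500, -16.500, 6.000).
Jacobian J = [[3·y, 3·x - 1, 4·z], [y, x - 2·z, -2·y + 3], [1, 4·z + 2, 4·y]].
At the point, J = [[-4.500, 8.000, -6.000], [-1.500, 6.000, 6.000], [1.000, -4.000, -6.000]] (det J = 30.000).
Solving J·Δ = −F gives Δ = (19.800, 10.200, -2.500).
Then the next iterate is (x, y, z)₁ = (22.800, 8.700, -4.000).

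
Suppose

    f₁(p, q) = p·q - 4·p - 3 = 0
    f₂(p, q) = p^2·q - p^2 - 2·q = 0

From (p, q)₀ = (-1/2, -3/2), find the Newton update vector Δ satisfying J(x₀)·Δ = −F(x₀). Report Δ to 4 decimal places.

(-0.1494, 1.1437)

At (-1/2, -3/2): F = (-0.2500, 2.3750).
Jacobian J = [[q - 4, p], [2·p·q - 2·p, p^2 - 2]].
At the point, J = [[-5.5000, -0.5000], [2.5000, -1.7500]] (det J = 10.8750).
Solving J·Δ = −F gives Δ = (-0.1494, 1.1437).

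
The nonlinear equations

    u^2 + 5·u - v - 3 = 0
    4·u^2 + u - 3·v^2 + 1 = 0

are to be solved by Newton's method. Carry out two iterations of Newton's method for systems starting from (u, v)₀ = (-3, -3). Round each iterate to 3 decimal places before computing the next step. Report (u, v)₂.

(-4.646, -5.309)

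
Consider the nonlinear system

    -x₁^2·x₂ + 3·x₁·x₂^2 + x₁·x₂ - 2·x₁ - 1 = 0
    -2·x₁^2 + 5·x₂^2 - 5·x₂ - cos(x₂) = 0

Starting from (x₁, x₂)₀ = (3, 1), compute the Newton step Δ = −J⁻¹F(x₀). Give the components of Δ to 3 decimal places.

At (3, 1): F = (-4.000, -18.54030).
Jacobian J = [[-2·x₁·x₂ + 3·x₂^2 + x₂ - 2, -x₁^2 + 6·x₁·x₂ + x₁], [-4·x₁, 10·x₂ + sin(x₂) - 5]].
At the point, J = [[-4.000, 12.000], [-12.000, 5.84147]] (det J = 120.63412).
Solving J·Δ = −F gives Δ = (-1.651, -0.217).

(-1.651, -0.217)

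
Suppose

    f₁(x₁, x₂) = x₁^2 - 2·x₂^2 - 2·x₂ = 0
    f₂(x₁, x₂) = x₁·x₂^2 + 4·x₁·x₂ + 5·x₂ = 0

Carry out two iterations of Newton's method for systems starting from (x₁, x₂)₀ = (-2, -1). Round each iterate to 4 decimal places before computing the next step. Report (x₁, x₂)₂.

(-2.9693, -3.2675)

At (-2, -1): F = (4.0000, 1.0000).
Jacobian J = [[2·x₁, -4·x₂ - 2], [x₂^2 + 4·x₂, 2·x₁·x₂ + 4·x₁ + 5]].
At the point, J = [[-4.0000, 2.0000], [-3.0000, 1.0000]] (det J = 2.0000).
Solving J·Δ = −F gives Δ = (-1.0000, -4.0000).
Then the next iterate is (x₁, x₂)₁ = (-3.0000, -5.0000).
Round to (-3.0000, -5.0000) and repeat: F = (-31.0000, -40.0000), J = [[-6.0000, 18.0000], [5.0000, 23.0000]].
Δ = (0.0307, 1.7325), so (x₁, x₂)₂ = (-2.9693, -3.2675).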